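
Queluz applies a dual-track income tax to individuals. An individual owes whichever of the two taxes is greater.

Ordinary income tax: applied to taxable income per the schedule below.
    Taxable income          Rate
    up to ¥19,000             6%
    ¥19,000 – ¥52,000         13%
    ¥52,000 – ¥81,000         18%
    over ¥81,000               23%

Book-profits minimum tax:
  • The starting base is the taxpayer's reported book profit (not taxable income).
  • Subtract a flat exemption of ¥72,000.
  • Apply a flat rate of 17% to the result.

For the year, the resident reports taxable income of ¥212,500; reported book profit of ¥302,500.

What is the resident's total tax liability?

Book-profits minimum tax:
  Base (reported book profit): ¥302,500
  Less exemption ¥72,000 → base ¥230,500
  ¥230,500 × 17% = ¥39,185

Ordinary income tax:
  ¥19,000 × 6% = ¥1,140
  ¥33,000 × 13% = ¥4,290
  ¥29,000 × 18% = ¥5,220
  ¥131,500 × 23% = ¥30,245
  → ¥40,895

¥40,895 > ¥39,185, so the ordinary income tax governs.

¥40,895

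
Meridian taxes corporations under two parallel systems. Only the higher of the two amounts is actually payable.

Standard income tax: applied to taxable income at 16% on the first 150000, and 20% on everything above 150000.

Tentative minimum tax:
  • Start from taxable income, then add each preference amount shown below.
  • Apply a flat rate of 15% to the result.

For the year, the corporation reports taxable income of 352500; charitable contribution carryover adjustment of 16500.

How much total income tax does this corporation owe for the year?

Standard income tax:
  150000 × 16% = 24000
  202500 × 20% = 40500
  → 64500

Tentative minimum tax:
  Adjusted income: 352500 + 16500 = 369000
  369000 × 15% = 55350

64500 > 55350, so the standard income tax governs.

64500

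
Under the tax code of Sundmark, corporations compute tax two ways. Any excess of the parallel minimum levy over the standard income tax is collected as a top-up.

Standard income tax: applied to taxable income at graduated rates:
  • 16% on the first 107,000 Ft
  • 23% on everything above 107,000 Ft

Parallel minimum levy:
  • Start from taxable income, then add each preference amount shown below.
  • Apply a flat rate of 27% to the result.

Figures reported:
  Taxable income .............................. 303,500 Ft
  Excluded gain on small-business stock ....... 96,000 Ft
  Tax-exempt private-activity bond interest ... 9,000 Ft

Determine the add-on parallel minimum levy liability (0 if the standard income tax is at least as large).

47,980 Ft

Parallel minimum levy:
  Adjusted income: 303,500 Ft + 96,000 Ft + 9,000 Ft = 408,500 Ft
  408,500 Ft × 27% = 110,295 Ft

Standard income tax:
  107,000 Ft × 16% = 17,120 Ft
  196,500 Ft × 23% = 45,195 Ft
  → 62,315 Ft

Excess of parallel minimum levy over standard income tax: 110,295 Ft − 62,315 Ft = 47,980 Ft.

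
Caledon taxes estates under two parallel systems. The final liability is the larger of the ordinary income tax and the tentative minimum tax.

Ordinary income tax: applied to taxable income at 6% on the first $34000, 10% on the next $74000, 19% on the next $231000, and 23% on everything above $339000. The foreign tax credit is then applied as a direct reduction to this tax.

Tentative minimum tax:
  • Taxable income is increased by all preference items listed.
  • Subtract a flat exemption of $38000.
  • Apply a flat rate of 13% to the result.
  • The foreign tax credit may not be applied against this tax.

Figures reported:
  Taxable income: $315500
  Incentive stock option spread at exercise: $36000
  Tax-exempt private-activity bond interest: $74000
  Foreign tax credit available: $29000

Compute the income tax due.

$50375

Tentative minimum tax:
  Adjusted income: $315500 + $36000 + $74000 = $425500
  Less exemption $38000 → base $387500
  $387500 × 13% = $50375

Ordinary income tax:
  $34000 × 6% = $2040
  $74000 × 10% = $7400
  $207500 × 19% = $39425
  → $48865
  Less foreign tax credit $29000 → $19865

$50375 > $19865, so the tentative minimum tax is the binding amount.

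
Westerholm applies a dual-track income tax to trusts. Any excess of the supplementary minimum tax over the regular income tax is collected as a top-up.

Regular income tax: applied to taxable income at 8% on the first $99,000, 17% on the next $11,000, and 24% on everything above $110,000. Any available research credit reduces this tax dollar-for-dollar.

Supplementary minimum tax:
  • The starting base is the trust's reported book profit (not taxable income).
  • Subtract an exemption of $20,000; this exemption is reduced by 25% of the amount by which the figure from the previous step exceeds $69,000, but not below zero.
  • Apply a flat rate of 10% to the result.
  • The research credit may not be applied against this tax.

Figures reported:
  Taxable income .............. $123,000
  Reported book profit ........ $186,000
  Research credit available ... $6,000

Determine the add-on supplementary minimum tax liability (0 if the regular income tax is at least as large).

$11,690

Regular income tax:
  $99,000 × 8% = $7,920
  $11,000 × 17% = $1,870
  $13,000 × 24% = $3,120
  → $12,910
  Less research credit $6,000 → $6,910

Supplementary minimum tax:
  Base (reported book profit): $186,000
  Exemption: 25% × ($186,000 − $69,000) = $29,250 ≥ $20,000, so the exemption is fully phased out
  Base: $186,000 − $0 = $186,000
  $186,000 × 10% = $18,600

Excess of supplementary minimum tax over regular income tax: $18,600 − $6,910 = $11,690.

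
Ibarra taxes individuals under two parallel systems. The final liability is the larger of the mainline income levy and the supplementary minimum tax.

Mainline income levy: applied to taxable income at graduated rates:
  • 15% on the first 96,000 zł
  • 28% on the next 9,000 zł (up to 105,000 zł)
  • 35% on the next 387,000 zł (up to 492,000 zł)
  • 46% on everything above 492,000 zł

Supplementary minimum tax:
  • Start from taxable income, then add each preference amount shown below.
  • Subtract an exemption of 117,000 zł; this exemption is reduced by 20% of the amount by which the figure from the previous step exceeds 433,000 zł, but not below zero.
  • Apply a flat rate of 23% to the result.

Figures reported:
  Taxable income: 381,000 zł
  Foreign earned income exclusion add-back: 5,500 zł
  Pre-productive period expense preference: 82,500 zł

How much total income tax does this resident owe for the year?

113,520 zł

Supplementary minimum tax:
  Adjusted income: 381,000 zł + 5,500 zł + 82,500 zł = 469,000 zł
  Exemption: 117,000 zł − 20% × (469,000 zł − 433,000 zł) = 117,000 zł − 7,200 zł = 109,800 zł
  Base: 469,000 zł − 109,800 zł = 359,200 zł
  359,200 zł × 23% = 82,616 zł

Mainline income levy:
  96,000 zł × 15% = 14,400 zł
  9,000 zł × 28% = 2,520 zł
  276,000 zł × 35% = 96,600 zł
  → 113,520 zł

113,520 zł > 82,616 zł, so the mainline income levy governs.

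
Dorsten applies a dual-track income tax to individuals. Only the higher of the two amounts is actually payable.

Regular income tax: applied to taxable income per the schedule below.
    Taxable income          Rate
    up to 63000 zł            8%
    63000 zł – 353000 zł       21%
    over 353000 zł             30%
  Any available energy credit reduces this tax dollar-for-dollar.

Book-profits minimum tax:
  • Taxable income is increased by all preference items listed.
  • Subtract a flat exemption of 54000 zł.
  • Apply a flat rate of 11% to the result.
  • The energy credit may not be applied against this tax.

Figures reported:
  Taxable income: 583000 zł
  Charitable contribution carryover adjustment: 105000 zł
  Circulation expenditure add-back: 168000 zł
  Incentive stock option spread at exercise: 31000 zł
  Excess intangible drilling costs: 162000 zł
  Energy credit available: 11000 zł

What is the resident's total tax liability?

123940 zł

Book-profits minimum tax:
  Adjusted income: 583000 zł + 105000 zł + 168000 zł + 31000 zł + 162000 zł = 1049000 zł
  Less exemption 54000 zł → base 995000 zł
  995000 zł × 11% = 109450 zł

Regular income tax:
  63000 zł × 8% = 5040 zł
  290000 zł × 21% = 60900 zł
  230000 zł × 30% = 69000 zł
  → 134940 zł
  Less energy credit 11000 zł → 123940 zł

123940 zł > 109450 zł, so the regular income tax governs.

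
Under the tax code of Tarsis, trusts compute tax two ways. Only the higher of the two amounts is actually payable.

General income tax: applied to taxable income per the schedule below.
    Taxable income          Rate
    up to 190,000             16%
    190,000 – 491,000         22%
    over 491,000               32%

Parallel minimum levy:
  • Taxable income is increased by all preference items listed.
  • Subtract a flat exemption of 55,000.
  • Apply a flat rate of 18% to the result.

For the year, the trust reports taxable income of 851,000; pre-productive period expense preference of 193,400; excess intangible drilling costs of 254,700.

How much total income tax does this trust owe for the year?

223,938

General income tax:
  190,000 × 16% = 30,400
  301,000 × 22% = 66,220
  360,000 × 32% = 115,200
  → 211,820

Parallel minimum levy:
  Adjusted income: 851,000 + 193,400 + 254,700 = 1,299,100
  Less exemption 55,000 → base 1,244,100
  1,244,100 × 18% = 223,938

223,938 > 211,820, so the parallel minimum levy is the binding amount.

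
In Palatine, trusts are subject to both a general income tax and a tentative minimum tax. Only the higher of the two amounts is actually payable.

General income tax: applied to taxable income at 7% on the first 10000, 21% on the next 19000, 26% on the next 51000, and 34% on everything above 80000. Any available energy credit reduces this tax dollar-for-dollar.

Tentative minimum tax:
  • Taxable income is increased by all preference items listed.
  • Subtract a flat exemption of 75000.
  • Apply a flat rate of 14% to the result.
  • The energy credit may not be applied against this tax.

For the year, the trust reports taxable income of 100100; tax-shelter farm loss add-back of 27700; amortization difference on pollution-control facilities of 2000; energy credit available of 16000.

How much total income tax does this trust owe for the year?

General income tax:
  10000 × 7% = 700
  19000 × 21% = 3990
  51000 × 26% = 13260
  20100 × 34% = 6834
  → 24784
  Less energy credit 16000 → 8784

Tentative minimum tax:
  Adjusted income: 100100 + 27700 + 2000 = 129800
  Less exemption 75000 → base 54800
  54800 × 14% = 7672

8784 > 7672, so the general income tax governs.

8784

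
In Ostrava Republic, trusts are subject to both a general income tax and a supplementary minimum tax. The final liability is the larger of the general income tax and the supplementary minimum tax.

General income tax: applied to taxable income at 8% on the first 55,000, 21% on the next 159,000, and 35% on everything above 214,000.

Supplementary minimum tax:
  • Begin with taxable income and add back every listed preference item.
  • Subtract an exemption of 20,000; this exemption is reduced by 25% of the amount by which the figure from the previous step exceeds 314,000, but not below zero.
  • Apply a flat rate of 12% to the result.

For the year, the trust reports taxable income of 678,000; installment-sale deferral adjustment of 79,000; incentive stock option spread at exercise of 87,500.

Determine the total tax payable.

200,190

General income tax:
  55,000 × 8% = 4,400
  159,000 × 21% = 33,390
  464,000 × 35% = 162,400
  → 200,190

Supplementary minimum tax:
  Adjusted income: 678,000 + 79,000 + 87,500 = 844,500
  Exemption: 25% × (844,500 − 314,000) = 132,625 ≥ 20,000, so the exemption is fully phased out
  Base: 844,500 − 0 = 844,500
  844,500 × 12% = 101,340

200,190 > 101,340, so the general income tax governs.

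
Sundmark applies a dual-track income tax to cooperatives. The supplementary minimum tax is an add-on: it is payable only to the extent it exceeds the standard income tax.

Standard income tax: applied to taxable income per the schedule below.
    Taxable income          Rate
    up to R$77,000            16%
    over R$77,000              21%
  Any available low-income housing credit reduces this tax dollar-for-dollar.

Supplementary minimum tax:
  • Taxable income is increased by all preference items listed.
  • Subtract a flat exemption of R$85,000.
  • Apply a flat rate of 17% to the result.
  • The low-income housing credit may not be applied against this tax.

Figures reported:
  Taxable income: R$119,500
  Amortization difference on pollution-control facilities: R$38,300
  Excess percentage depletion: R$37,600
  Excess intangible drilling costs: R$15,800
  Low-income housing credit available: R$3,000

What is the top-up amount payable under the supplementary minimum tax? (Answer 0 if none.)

Standard income tax:
  R$77,000 × 16% = R$12,320
  R$42,500 × 21% = R$8,925
  → R$21,245
  Less low-income housing credit R$3,000 → R$18,245

Supplementary minimum tax:
  Adjusted income: R$119,500 + R$38,300 + R$37,600 + R$15,800 = R$211,200
  Less exemption R$85,000 → base R$126,200
  R$126,200 × 17% = R$21,454

Excess of supplementary minimum tax over standard income tax: R$21,454 − R$18,245 = R$3,209.

R$3,209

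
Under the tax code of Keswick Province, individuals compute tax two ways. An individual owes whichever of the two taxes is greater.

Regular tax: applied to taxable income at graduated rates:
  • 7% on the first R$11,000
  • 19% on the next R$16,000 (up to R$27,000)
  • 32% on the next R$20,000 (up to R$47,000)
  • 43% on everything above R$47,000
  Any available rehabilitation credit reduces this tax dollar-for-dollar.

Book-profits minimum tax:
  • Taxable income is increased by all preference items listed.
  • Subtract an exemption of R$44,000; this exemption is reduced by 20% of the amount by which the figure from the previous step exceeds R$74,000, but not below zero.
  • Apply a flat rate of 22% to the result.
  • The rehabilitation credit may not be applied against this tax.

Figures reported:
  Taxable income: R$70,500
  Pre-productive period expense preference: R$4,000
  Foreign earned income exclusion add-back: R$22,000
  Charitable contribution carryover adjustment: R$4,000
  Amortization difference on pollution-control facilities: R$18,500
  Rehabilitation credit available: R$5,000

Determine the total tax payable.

Regular tax:
  R$11,000 × 7% = R$770
  R$16,000 × 19% = R$3,040
  R$20,000 × 32% = R$6,400
  R$23,500 × 43% = R$10,105
  → R$20,315
  Less rehabilitation credit R$5,000 → R$15,315

Book-profits minimum tax:
  Adjusted income: R$70,500 + R$4,000 + R$22,000 + R$4,000 + R$18,500 = R$119,000
  Exemption: R$44,000 − 20% × (R$119,000 − R$74,000) = R$44,000 − R$9,000 = R$35,000
  Base: R$119,000 − R$35,000 = R$84,000
  R$84,000 × 22% = R$18,480

R$18,480 > R$15,315, so the book-profits minimum tax is the binding amount.

R$18,480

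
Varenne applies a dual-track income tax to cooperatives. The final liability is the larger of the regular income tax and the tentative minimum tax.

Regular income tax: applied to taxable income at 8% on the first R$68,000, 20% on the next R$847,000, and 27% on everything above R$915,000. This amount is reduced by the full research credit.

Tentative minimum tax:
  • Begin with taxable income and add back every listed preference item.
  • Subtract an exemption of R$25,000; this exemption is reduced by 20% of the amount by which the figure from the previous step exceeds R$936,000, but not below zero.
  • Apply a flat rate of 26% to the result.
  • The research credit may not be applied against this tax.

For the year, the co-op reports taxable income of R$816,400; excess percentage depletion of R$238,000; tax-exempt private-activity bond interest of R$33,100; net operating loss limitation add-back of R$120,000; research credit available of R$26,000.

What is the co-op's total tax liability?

R$313,950

Regular income tax:
  R$68,000 × 8% = R$5,440
  R$748,400 × 20% = R$149,680
  → R$155,120
  Less research credit R$26,000 → R$129,120

Tentative minimum tax:
  Adjusted income: R$816,400 + R$238,000 + R$33,100 + R$120,000 = R$1,207,500
  Exemption: 20% × (R$1,207,500 − R$936,000) = R$54,300 ≥ R$25,000, so the exemption is fully phased out
  Base: R$1,207,500 − R$0 = R$1,207,500
  R$1,207,500 × 26% = R$313,950

R$313,950 > R$129,120, so the tentative minimum tax is the binding amount.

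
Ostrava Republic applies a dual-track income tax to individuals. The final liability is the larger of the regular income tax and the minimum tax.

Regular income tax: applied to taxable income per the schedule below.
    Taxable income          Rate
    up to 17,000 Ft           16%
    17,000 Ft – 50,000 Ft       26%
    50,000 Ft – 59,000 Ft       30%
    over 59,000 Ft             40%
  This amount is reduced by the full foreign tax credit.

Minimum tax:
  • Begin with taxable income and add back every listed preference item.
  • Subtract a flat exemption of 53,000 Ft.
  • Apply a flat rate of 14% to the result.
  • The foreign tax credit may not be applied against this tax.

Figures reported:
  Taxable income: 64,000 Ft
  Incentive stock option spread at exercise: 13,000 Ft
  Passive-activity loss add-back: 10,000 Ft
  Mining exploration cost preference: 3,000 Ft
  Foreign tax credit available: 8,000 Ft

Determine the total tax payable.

8,000 Ft

Minimum tax:
  Adjusted income: 64,000 Ft + 13,000 Ft + 10,000 Ft + 3,000 Ft = 90,000 Ft
  Less exemption 53,000 Ft → base 37,000 Ft
  37,000 Ft × 14% = 5,180 Ft

Regular income tax:
  17,000 Ft × 16% = 2,720 Ft
  33,000 Ft × 26% = 8,580 Ft
  9,000 Ft × 30% = 2,700 Ft
  5,000 Ft × 40% = 2,000 Ft
  → 16,000 Ft
  Less foreign tax credit 8,000 Ft → 8,000 Ft

8,000 Ft > 5,180 Ft, so the regular income tax governs.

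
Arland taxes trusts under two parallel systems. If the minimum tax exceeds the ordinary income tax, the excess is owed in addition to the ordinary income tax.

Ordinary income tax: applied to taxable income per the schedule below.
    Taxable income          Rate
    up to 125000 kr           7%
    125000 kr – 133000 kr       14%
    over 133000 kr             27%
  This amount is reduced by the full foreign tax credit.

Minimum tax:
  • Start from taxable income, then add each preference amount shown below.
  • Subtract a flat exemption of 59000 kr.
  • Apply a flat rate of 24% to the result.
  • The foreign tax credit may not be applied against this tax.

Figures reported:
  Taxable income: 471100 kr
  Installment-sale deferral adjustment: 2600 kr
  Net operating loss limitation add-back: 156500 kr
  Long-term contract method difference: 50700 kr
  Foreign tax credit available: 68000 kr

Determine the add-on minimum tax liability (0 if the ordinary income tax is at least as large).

116099 kr

Minimum tax:
  Adjusted income: 471100 kr + 2600 kr + 156500 kr + 50700 kr = 680900 kr
  Less exemption 59000 kr → base 621900 kr
  621900 kr × 24% = 149256 kr

Ordinary income tax:
  125000 kr × 7% = 8750 kr
  8000 kr × 14% = 1120 kr
  338100 kr × 27% = 91287 kr
  → 101157 kr
  Less foreign tax credit 68000 kr → 33157 kr

Excess of minimum tax over ordinary income tax: 149256 kr − 33157 kr = 116099 kr.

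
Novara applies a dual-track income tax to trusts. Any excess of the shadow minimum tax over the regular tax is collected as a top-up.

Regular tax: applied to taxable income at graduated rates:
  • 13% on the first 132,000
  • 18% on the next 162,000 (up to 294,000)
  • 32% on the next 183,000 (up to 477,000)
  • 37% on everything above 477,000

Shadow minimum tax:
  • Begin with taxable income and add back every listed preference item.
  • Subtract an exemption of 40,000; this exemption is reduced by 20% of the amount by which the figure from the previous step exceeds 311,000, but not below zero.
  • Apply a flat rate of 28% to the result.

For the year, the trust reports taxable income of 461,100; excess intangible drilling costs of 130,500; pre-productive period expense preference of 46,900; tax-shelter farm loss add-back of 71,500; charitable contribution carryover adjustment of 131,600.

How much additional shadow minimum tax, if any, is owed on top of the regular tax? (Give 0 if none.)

Shadow minimum tax:
  Adjusted income: 461,100 + 130,500 + 46,900 + 71,500 + 131,600 = 841,600
  Exemption: 20% × (841,600 − 311,000) = 106,120 ≥ 40,000, so the exemption is fully phased out
  Base: 841,600 − 0 = 841,600
  841,600 × 28% = 235,648

Regular tax:
  132,000 × 13% = 17,160
  162,000 × 18% = 29,160
  167,100 × 32% = 53,472
  → 99,792

Excess of shadow minimum tax over regular tax: 235,648 − 99,792 = 135,856.

135,856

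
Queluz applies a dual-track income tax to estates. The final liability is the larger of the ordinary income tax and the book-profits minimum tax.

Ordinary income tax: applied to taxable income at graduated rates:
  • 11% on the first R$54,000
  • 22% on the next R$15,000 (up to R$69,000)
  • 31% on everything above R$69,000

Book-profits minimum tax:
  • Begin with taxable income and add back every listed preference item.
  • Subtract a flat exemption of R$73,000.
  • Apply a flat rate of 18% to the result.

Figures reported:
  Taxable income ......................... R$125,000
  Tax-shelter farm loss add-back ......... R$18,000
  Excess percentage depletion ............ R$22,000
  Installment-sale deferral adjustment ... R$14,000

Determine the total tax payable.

R$26,600

Book-profits minimum tax:
  Adjusted income: R$125,000 + R$18,000 + R$22,000 + R$14,000 = R$179,000
  Less exemption R$73,000 → base R$106,000
  R$106,000 × 18% = R$19,080

Ordinary income tax:
  R$54,000 × 11% = R$5,940
  R$15,000 × 22% = R$3,300
  R$56,000 × 31% = R$17,360
  → R$26,600

R$26,600 > R$19,080, so the ordinary income tax governs.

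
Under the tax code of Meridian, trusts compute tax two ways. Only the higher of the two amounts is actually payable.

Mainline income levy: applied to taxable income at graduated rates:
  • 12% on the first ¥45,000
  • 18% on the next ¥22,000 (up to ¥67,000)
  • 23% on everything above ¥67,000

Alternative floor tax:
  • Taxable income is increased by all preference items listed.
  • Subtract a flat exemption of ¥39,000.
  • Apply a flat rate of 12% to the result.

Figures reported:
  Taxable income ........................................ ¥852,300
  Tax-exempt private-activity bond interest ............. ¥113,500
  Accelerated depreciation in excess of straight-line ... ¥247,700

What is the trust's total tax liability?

¥189,979

Mainline income levy:
  ¥45,000 × 12% = ¥5,400
  ¥22,000 × 18% = ¥3,960
  ¥785,300 × 23% = ¥180,619
  → ¥189,979

Alternative floor tax:
  Adjusted income: ¥852,300 + ¥113,500 + ¥247,700 = ¥1,213,500
  Less exemption ¥39,000 → base ¥1,174,500
  ¥1,174,500 × 12% = ¥140,940

¥189,979 > ¥140,940, so the mainline income levy governs.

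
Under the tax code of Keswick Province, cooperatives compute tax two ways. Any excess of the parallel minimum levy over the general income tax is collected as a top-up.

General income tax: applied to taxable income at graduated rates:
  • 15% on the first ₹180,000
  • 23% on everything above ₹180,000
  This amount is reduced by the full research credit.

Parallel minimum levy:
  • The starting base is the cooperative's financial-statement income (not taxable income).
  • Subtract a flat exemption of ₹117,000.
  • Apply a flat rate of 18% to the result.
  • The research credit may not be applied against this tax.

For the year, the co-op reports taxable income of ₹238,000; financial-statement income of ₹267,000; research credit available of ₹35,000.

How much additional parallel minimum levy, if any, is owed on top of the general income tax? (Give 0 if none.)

Parallel minimum levy:
  Base (financial-statement income): ₹267,000
  Less exemption ₹117,000 → base ₹150,000
  ₹150,000 × 18% = ₹27,000

General income tax:
  ₹180,000 × 15% = ₹27,000
  ₹58,000 × 23% = ₹13,340
  → ₹40,340
  Less research credit ₹35,000 → ₹5,340

Excess of parallel minimum levy over general income tax: ₹27,000 − ₹5,340 = ₹21,660.

₹21,660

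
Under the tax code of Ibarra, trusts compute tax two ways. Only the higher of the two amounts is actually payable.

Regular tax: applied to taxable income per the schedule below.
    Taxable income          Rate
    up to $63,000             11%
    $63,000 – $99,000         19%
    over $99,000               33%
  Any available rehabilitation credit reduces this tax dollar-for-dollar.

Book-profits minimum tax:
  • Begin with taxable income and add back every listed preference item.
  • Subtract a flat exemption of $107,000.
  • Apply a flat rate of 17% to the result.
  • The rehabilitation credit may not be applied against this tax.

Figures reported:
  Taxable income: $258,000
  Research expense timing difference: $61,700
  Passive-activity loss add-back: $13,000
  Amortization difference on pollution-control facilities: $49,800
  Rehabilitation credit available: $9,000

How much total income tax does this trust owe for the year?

$57,240

Book-profits minimum tax:
  Adjusted income: $258,000 + $61,700 + $13,000 + $49,800 = $382,500
  Less exemption $107,000 → base $275,500
  $275,500 × 17% = $46,835

Regular tax:
  $63,000 × 11% = $6,930
  $36,000 × 19% = $6,840
  $159,000 × 33% = $52,470
  → $66,240
  Less rehabilitation credit $9,000 → $57,240

$57,240 > $46,835, so the regular tax governs.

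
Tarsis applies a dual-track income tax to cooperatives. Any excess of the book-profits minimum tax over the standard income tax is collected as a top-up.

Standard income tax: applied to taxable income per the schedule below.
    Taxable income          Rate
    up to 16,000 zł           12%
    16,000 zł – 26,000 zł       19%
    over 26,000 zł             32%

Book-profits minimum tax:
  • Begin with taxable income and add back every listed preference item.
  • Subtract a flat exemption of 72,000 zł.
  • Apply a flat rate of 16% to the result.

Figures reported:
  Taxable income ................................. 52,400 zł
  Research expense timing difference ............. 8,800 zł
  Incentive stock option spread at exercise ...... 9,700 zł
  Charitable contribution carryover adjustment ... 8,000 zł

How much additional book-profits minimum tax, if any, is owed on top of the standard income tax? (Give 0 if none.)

0 zł

Book-profits minimum tax:
  Adjusted income: 52,400 zł + 8,800 zł + 9,700 zł + 8,000 zł = 78,900 zł
  Less exemption 72,000 zł → base 6,900 zł
  6,900 zł × 16% = 1,104 zł

Standard income tax:
  16,000 zł × 12% = 1,920 zł
  10,000 zł × 19% = 1,900 zł
  26,400 zł × 32% = 8,448 zł
  → 12,268 zł

1,104 zł ≤ 12,268 zł, so no add-on is due.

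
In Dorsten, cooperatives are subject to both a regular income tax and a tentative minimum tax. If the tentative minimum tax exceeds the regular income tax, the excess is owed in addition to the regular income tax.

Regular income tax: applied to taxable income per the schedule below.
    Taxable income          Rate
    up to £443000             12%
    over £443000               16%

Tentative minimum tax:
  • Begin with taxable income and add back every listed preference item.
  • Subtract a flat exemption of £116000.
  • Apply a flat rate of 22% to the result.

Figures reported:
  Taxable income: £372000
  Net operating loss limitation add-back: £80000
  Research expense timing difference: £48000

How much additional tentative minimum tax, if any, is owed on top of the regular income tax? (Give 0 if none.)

Regular income tax:
  £372000 × 12% = £44640

Tentative minimum tax:
  Adjusted income: £372000 + £80000 + £48000 = £500000
  Less exemption £116000 → base £384000
  £384000 × 22% = £84480

Excess of tentative minimum tax over regular income tax: £84480 − £44640 = £39840.

£39840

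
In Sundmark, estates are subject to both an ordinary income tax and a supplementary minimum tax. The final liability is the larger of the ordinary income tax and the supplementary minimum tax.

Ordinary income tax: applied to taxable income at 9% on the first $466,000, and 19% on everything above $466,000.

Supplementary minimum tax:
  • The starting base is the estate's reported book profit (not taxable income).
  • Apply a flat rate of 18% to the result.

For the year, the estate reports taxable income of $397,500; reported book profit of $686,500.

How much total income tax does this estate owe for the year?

Ordinary income tax:
  $397,500 × 9% = $35,775

Supplementary minimum tax:
  Base (reported book profit): $686,500
  $686,500 × 18% = $123,570

$123,570 > $35,775, so the supplementary minimum tax is the binding amount.

$123,570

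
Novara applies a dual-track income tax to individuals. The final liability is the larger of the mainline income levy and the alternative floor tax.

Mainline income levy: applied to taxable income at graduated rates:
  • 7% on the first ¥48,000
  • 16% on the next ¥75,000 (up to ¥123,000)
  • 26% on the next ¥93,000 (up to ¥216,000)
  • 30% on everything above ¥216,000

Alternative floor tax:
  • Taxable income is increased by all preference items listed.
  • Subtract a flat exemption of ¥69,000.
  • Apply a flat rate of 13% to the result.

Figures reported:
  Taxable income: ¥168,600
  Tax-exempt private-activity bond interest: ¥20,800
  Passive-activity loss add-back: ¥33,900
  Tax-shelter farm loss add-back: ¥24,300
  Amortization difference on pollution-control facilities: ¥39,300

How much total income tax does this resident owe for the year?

Alternative floor tax:
  Adjusted income: ¥168,600 + ¥20,800 + ¥33,900 + ¥24,300 + ¥39,300 = ¥286,900
  Less exemption ¥69,000 → base ¥217,900
  ¥217,900 × 13% = ¥28,327

Mainline income levy:
  ¥48,000 × 7% = ¥3,360
  ¥75,000 × 16% = ¥12,000
  ¥45,600 × 26% = ¥11,856
  → ¥27,216

¥28,327 > ¥27,216, so the alternative floor tax is the binding amount.

¥28,327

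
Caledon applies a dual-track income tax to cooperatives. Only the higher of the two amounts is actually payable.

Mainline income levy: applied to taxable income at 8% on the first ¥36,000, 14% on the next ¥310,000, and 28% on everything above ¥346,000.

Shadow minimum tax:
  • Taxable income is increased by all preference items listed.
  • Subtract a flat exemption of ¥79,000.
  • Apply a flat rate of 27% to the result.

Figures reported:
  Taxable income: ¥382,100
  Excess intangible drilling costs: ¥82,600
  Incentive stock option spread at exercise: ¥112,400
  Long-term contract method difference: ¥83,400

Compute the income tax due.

Mainline income levy:
  ¥36,000 × 8% = ¥2,880
  ¥310,000 × 14% = ¥43,400
  ¥36,100 × 28% = ¥10,108
  → ¥56,388

Shadow minimum tax:
  Adjusted income: ¥382,100 + ¥82,600 + ¥112,400 + ¥83,400 = ¥660,500
  Less exemption ¥79,000 → base ¥581,500
  ¥581,500 × 27% = ¥157,005

¥157,005 > ¥56,388, so the shadow minimum tax is the binding amount.

¥157,005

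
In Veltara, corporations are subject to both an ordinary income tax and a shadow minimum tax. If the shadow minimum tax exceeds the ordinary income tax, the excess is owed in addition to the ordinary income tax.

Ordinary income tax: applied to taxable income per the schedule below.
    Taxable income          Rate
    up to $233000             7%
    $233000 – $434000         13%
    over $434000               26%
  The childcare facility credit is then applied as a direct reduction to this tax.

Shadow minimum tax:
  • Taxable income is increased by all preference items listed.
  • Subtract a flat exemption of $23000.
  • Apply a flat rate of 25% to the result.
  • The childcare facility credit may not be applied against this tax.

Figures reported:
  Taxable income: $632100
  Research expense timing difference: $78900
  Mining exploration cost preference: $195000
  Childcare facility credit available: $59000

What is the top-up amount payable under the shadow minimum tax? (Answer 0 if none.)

$185804

Shadow minimum tax:
  Adjusted income: $632100 + $78900 + $195000 = $906000
  Less exemption $23000 → base $883000
  $883000 × 25% = $220750

Ordinary income tax:
  $233000 × 7% = $16310
  $201000 × 13% = $26130
  $198100 × 26% = $51506
  → $93946
  Less childcare facility credit $59000 → $34946

Excess of shadow minimum tax over ordinary income tax: $220750 − $34946 = $185804.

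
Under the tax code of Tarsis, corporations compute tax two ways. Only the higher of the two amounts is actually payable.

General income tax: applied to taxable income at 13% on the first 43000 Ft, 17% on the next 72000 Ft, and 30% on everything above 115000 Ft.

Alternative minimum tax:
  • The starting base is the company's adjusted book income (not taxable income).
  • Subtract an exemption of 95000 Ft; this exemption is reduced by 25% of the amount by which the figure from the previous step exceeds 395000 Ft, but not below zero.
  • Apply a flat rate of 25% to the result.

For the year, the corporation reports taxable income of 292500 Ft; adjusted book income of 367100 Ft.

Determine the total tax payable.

Alternative minimum tax:
  Base (adjusted book income): 367100 Ft
  Exemption: 367100 Ft ≤ 395000 Ft, so full 95000 Ft applies
  Base: 367100 Ft − 95000 Ft = 272100 Ft
  272100 Ft × 25% = 68025 Ft

General income tax:
  43000 Ft × 13% = 5590 Ft
  72000 Ft × 17% = 12240 Ft
  177500 Ft × 30% = 53250 Ft
  → 71080 Ft

71080 Ft > 68025 Ft, so the general income tax governs.

71080 Ft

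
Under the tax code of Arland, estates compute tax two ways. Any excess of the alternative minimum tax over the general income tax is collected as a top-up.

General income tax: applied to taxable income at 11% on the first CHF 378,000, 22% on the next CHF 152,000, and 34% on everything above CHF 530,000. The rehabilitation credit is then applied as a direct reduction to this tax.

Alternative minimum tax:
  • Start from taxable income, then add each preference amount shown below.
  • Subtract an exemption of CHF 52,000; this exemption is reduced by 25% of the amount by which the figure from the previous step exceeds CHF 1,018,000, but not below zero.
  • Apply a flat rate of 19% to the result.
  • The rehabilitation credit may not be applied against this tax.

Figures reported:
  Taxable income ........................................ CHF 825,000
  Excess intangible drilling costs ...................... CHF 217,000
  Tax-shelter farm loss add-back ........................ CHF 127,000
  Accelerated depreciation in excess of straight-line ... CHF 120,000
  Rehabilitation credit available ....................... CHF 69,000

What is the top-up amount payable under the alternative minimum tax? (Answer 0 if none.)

CHF 138,590

General income tax:
  CHF 378,000 × 11% = CHF 41,580
  CHF 152,000 × 22% = CHF 33,440
  CHF 295,000 × 34% = CHF 100,300
  → CHF 175,320
  Less rehabilitation credit CHF 69,000 → CHF 106,320

Alternative minimum tax:
  Adjusted income: CHF 825,000 + CHF 217,000 + CHF 127,000 + CHF 120,000 = CHF 1,289,000
  Exemption: 25% × (CHF 1,289,000 − CHF 1,018,000) = CHF 67,750 ≥ CHF 52,000, so the exemption is fully phased out
  Base: CHF 1,289,000 − CHF 0 = CHF 1,289,000
  CHF 1,289,000 × 19% = CHF 244,910

Excess of alternative minimum tax over general income tax: CHF 244,910 − CHF 106,320 = CHF 138,590.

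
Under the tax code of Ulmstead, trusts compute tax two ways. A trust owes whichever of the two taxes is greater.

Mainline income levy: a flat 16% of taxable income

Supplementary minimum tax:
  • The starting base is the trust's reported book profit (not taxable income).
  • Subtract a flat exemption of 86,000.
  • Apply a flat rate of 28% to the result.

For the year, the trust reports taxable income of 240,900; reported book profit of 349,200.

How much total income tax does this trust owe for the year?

Mainline income levy:
  240,900 × 16% = 38,544

Supplementary minimum tax:
  Base (reported book profit): 349,200
  Less exemption 86,000 → base 263,200
  263,200 × 28% = 73,696

73,696 > 38,544, so the supplementary minimum tax is the binding amount.

73,696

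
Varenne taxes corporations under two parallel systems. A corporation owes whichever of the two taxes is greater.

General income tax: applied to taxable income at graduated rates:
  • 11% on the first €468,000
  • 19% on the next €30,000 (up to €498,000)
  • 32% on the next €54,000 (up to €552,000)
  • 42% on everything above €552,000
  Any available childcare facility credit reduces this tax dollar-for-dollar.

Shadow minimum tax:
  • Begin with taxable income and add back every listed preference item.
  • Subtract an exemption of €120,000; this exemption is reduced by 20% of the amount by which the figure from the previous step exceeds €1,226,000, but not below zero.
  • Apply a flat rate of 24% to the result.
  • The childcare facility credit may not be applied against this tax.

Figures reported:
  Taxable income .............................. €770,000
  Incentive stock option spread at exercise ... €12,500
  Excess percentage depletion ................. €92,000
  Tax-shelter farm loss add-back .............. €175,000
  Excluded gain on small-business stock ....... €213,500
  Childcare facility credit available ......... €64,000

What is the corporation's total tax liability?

Shadow minimum tax:
  Adjusted income: €770,000 + €12,500 + €92,000 + €175,000 + €213,500 = €1,263,000
  Exemption: €120,000 − 20% × (€1,263,000 − €1,226,000) = €120,000 − €7,400 = €112,600
  Base: €1,263,000 − €112,600 = €1,150,400
  €1,150,400 × 24% = €276,096

General income tax:
  €468,000 × 11% = €51,480
  €30,000 × 19% = €5,700
  €54,000 × 32% = €17,280
  €218,000 × 42% = €91,560
  → €166,020
  Less childcare facility credit €64,000 → €102,020

€276,096 > €102,020, so the shadow minimum tax is the binding amount.

€276,096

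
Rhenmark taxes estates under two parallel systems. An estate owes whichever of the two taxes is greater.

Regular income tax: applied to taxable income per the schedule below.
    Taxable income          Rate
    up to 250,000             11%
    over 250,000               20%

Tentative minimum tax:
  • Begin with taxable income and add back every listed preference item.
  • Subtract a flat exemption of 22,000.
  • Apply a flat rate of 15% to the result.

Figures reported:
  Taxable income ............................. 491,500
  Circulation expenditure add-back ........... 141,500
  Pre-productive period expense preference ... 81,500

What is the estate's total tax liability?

Tentative minimum tax:
  Adjusted income: 491,500 + 141,500 + 81,500 = 714,500
  Less exemption 22,000 → base 692,500
  692,500 × 15% = 103,875

Regular income tax:
  250,000 × 11% = 27,500
  241,500 × 20% = 48,300
  → 75,800

103,875 > 75,800, so the tentative minimum tax is the binding amount.

103,875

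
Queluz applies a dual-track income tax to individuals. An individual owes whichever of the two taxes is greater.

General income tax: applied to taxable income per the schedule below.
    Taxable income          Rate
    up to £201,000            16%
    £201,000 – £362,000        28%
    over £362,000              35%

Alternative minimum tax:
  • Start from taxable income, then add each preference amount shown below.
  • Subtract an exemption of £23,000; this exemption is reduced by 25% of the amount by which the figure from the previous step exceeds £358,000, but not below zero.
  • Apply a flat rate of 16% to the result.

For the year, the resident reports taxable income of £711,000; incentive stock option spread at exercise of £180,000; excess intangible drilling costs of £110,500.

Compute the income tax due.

General income tax:
  £201,000 × 16% = £32,160
  £161,000 × 28% = £45,080
  £349,000 × 35% = £122,150
  → £199,390

Alternative minimum tax:
  Adjusted income: £711,000 + £180,000 + £110,500 = £1,001,500
  Exemption: 25% × (£1,001,500 − £358,000) = £160,875 ≥ £23,000, so the exemption is fully phased out
  Base: £1,001,500 − £0 = £1,001,500
  £1,001,500 × 16% = £160,240

£199,390 > £160,240, so the general income tax governs.

£199,390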